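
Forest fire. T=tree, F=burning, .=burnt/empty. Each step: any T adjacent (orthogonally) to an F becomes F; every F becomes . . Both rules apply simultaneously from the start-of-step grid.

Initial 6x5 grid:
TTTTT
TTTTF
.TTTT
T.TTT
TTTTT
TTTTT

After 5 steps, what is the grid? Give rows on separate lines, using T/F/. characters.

Step 1: 3 trees catch fire, 1 burn out
  TTTTF
  TTTF.
  .TTTF
  T.TTT
  TTTTT
  TTTTT
Step 2: 4 trees catch fire, 3 burn out
  TTTF.
  TTF..
  .TTF.
  T.TTF
  TTTTT
  TTTTT
Step 3: 5 trees catch fire, 4 burn out
  TTF..
  TF...
  .TF..
  T.TF.
  TTTTF
  TTTTT
Step 4: 6 trees catch fire, 5 burn out
  TF...
  F....
  .F...
  T.F..
  TTTF.
  TTTTF
Step 5: 3 trees catch fire, 6 burn out
  F....
  .....
  .....
  T....
  TTF..
  TTTF.

F....
.....
.....
T....
TTF..
TTTF.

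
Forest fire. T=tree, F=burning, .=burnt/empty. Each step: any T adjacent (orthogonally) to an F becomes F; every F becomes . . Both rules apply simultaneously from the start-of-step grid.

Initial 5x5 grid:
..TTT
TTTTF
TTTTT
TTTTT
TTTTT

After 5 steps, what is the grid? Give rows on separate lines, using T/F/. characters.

Step 1: 3 trees catch fire, 1 burn out
  ..TTF
  TTTF.
  TTTTF
  TTTTT
  TTTTT
Step 2: 4 trees catch fire, 3 burn out
  ..TF.
  TTF..
  TTTF.
  TTTTF
  TTTTT
Step 3: 5 trees catch fire, 4 burn out
  ..F..
  TF...
  TTF..
  TTTF.
  TTTTF
Step 4: 4 trees catch fire, 5 burn out
  .....
  F....
  TF...
  TTF..
  TTTF.
Step 5: 3 trees catch fire, 4 burn out
  .....
  .....
  F....
  TF...
  TTF..

.....
.....
F....
TF...
TTF..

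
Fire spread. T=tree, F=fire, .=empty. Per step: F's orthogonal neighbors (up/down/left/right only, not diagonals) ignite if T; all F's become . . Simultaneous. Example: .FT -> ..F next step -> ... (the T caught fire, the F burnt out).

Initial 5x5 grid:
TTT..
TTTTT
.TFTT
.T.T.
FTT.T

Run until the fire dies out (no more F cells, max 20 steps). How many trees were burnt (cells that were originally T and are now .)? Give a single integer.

Answer: 15

Derivation:
Step 1: +4 fires, +2 burnt (F count now 4)
Step 2: +7 fires, +4 burnt (F count now 7)
Step 3: +3 fires, +7 burnt (F count now 3)
Step 4: +1 fires, +3 burnt (F count now 1)
Step 5: +0 fires, +1 burnt (F count now 0)
Fire out after step 5
Initially T: 16, now '.': 24
Total burnt (originally-T cells now '.'): 15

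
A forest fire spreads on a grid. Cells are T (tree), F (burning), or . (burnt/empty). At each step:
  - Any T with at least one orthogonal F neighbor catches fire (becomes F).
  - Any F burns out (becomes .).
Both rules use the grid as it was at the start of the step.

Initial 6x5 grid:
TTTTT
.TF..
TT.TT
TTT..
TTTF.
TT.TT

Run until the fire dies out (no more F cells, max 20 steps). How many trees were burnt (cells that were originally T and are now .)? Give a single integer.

Step 1: +4 fires, +2 burnt (F count now 4)
Step 2: +6 fires, +4 burnt (F count now 6)
Step 3: +6 fires, +6 burnt (F count now 6)
Step 4: +2 fires, +6 burnt (F count now 2)
Step 5: +0 fires, +2 burnt (F count now 0)
Fire out after step 5
Initially T: 20, now '.': 28
Total burnt (originally-T cells now '.'): 18

Answer: 18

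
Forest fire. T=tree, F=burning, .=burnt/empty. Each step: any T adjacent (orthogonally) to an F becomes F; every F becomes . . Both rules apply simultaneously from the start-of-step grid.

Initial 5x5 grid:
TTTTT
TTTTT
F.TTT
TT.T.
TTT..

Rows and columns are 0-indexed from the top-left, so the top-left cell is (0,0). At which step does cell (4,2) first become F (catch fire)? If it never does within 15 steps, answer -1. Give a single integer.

Step 1: cell (4,2)='T' (+2 fires, +1 burnt)
Step 2: cell (4,2)='T' (+4 fires, +2 burnt)
Step 3: cell (4,2)='T' (+3 fires, +4 burnt)
Step 4: cell (4,2)='F' (+4 fires, +3 burnt)
  -> target ignites at step 4
Step 5: cell (4,2)='.' (+3 fires, +4 burnt)
Step 6: cell (4,2)='.' (+3 fires, +3 burnt)
Step 7: cell (4,2)='.' (+0 fires, +3 burnt)
  fire out at step 7

4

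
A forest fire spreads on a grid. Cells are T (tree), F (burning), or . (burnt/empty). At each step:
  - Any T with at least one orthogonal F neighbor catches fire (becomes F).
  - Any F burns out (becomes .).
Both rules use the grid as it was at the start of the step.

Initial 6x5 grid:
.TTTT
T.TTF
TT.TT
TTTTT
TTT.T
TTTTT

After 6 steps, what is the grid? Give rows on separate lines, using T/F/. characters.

Step 1: 3 trees catch fire, 1 burn out
  .TTTF
  T.TF.
  TT.TF
  TTTTT
  TTT.T
  TTTTT
Step 2: 4 trees catch fire, 3 burn out
  .TTF.
  T.F..
  TT.F.
  TTTTF
  TTT.T
  TTTTT
Step 3: 3 trees catch fire, 4 burn out
  .TF..
  T....
  TT...
  TTTF.
  TTT.F
  TTTTT
Step 4: 3 trees catch fire, 3 burn out
  .F...
  T....
  TT...
  TTF..
  TTT..
  TTTTF
Step 5: 3 trees catch fire, 3 burn out
  .....
  T....
  TT...
  TF...
  TTF..
  TTTF.
Step 6: 4 trees catch fire, 3 burn out
  .....
  T....
  TF...
  F....
  TF...
  TTF..

.....
T....
TF...
F....
TF...
TTF..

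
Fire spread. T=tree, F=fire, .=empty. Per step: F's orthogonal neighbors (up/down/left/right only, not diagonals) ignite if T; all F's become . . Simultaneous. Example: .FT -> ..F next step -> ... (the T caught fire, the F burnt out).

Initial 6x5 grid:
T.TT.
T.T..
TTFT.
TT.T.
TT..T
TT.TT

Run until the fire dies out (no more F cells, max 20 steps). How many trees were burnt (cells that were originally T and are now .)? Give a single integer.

Answer: 15

Derivation:
Step 1: +3 fires, +1 burnt (F count now 3)
Step 2: +4 fires, +3 burnt (F count now 4)
Step 3: +4 fires, +4 burnt (F count now 4)
Step 4: +3 fires, +4 burnt (F count now 3)
Step 5: +1 fires, +3 burnt (F count now 1)
Step 6: +0 fires, +1 burnt (F count now 0)
Fire out after step 6
Initially T: 18, now '.': 27
Total burnt (originally-T cells now '.'): 15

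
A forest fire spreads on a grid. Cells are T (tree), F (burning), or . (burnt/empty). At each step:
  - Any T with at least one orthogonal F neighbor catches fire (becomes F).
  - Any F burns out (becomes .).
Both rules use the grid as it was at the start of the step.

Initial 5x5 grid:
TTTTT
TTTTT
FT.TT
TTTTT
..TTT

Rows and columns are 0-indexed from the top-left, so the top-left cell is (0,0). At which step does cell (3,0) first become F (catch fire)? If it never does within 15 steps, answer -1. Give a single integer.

Step 1: cell (3,0)='F' (+3 fires, +1 burnt)
  -> target ignites at step 1
Step 2: cell (3,0)='.' (+3 fires, +3 burnt)
Step 3: cell (3,0)='.' (+3 fires, +3 burnt)
Step 4: cell (3,0)='.' (+4 fires, +3 burnt)
Step 5: cell (3,0)='.' (+5 fires, +4 burnt)
Step 6: cell (3,0)='.' (+3 fires, +5 burnt)
Step 7: cell (3,0)='.' (+0 fires, +3 burnt)
  fire out at step 7

1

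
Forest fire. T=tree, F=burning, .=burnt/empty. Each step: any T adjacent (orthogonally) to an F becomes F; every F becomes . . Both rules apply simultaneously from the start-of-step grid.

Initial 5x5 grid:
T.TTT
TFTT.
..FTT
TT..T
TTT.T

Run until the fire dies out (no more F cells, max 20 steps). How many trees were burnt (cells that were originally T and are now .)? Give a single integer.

Step 1: +3 fires, +2 burnt (F count now 3)
Step 2: +4 fires, +3 burnt (F count now 4)
Step 3: +2 fires, +4 burnt (F count now 2)
Step 4: +2 fires, +2 burnt (F count now 2)
Step 5: +0 fires, +2 burnt (F count now 0)
Fire out after step 5
Initially T: 16, now '.': 20
Total burnt (originally-T cells now '.'): 11

Answer: 11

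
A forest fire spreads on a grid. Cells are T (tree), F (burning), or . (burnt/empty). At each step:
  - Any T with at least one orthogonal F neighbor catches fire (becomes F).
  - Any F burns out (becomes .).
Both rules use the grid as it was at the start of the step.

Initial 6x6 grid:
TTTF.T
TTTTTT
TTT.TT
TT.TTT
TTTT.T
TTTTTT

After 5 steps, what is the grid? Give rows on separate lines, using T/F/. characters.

Step 1: 2 trees catch fire, 1 burn out
  TTF..T
  TTTFTT
  TTT.TT
  TT.TTT
  TTTT.T
  TTTTTT
Step 2: 3 trees catch fire, 2 burn out
  TF...T
  TTF.FT
  TTT.TT
  TT.TTT
  TTTT.T
  TTTTTT
Step 3: 5 trees catch fire, 3 burn out
  F....T
  TF...F
  TTF.FT
  TT.TTT
  TTTT.T
  TTTTTT
Step 4: 5 trees catch fire, 5 burn out
  .....F
  F.....
  TF...F
  TT.TFT
  TTTT.T
  TTTTTT
Step 5: 4 trees catch fire, 5 burn out
  ......
  ......
  F.....
  TF.F.F
  TTTT.T
  TTTTTT

......
......
F.....
TF.F.F
TTTT.T
TTTTTT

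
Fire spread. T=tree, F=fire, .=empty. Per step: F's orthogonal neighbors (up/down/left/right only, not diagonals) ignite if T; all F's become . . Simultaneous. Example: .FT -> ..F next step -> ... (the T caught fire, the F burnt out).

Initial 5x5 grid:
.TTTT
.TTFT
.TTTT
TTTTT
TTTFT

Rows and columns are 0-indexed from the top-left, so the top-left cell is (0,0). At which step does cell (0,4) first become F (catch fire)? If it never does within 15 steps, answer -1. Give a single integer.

Step 1: cell (0,4)='T' (+7 fires, +2 burnt)
Step 2: cell (0,4)='F' (+8 fires, +7 burnt)
  -> target ignites at step 2
Step 3: cell (0,4)='.' (+4 fires, +8 burnt)
Step 4: cell (0,4)='.' (+1 fires, +4 burnt)
Step 5: cell (0,4)='.' (+0 fires, +1 burnt)
  fire out at step 5

2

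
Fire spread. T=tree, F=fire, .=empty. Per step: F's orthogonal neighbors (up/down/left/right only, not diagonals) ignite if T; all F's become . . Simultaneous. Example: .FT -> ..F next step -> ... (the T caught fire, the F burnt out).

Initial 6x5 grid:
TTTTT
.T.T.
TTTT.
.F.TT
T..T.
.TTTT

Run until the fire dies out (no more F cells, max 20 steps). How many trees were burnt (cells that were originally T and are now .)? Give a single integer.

Step 1: +1 fires, +1 burnt (F count now 1)
Step 2: +3 fires, +1 burnt (F count now 3)
Step 3: +2 fires, +3 burnt (F count now 2)
Step 4: +4 fires, +2 burnt (F count now 4)
Step 5: +3 fires, +4 burnt (F count now 3)
Step 6: +2 fires, +3 burnt (F count now 2)
Step 7: +2 fires, +2 burnt (F count now 2)
Step 8: +1 fires, +2 burnt (F count now 1)
Step 9: +0 fires, +1 burnt (F count now 0)
Fire out after step 9
Initially T: 19, now '.': 29
Total burnt (originally-T cells now '.'): 18

Answer: 18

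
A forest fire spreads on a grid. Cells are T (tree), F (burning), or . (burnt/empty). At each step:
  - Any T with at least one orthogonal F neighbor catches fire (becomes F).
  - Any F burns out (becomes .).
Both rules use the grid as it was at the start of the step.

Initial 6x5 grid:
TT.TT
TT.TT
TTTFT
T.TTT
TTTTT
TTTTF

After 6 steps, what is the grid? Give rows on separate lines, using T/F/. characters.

Step 1: 6 trees catch fire, 2 burn out
  TT.TT
  TT.FT
  TTF.F
  T.TFT
  TTTTF
  TTTF.
Step 2: 7 trees catch fire, 6 burn out
  TT.FT
  TT..F
  TF...
  T.F.F
  TTTF.
  TTF..
Step 3: 5 trees catch fire, 7 burn out
  TT..F
  TF...
  F....
  T....
  TTF..
  TF...
Step 4: 5 trees catch fire, 5 burn out
  TF...
  F....
  .....
  F....
  TF...
  F....
Step 5: 2 trees catch fire, 5 burn out
  F....
  .....
  .....
  .....
  F....
  .....
Step 6: 0 trees catch fire, 2 burn out
  .....
  .....
  .....
  .....
  .....
  .....

.....
.....
.....
.....
.....
.....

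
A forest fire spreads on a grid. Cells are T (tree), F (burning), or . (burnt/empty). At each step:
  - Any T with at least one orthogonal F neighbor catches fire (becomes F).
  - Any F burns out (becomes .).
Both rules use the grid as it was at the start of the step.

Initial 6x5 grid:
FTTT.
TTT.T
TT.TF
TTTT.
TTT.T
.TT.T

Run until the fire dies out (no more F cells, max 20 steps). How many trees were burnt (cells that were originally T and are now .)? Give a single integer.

Answer: 19

Derivation:
Step 1: +4 fires, +2 burnt (F count now 4)
Step 2: +4 fires, +4 burnt (F count now 4)
Step 3: +5 fires, +4 burnt (F count now 5)
Step 4: +3 fires, +5 burnt (F count now 3)
Step 5: +2 fires, +3 burnt (F count now 2)
Step 6: +1 fires, +2 burnt (F count now 1)
Step 7: +0 fires, +1 burnt (F count now 0)
Fire out after step 7
Initially T: 21, now '.': 28
Total burnt (originally-T cells now '.'): 19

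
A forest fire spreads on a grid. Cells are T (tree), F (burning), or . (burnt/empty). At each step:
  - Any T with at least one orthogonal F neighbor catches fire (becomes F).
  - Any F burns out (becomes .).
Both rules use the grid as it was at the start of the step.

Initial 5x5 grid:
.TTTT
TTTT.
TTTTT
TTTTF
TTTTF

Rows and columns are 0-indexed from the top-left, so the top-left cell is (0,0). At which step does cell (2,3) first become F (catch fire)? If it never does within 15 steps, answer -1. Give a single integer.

Step 1: cell (2,3)='T' (+3 fires, +2 burnt)
Step 2: cell (2,3)='F' (+3 fires, +3 burnt)
  -> target ignites at step 2
Step 3: cell (2,3)='.' (+4 fires, +3 burnt)
Step 4: cell (2,3)='.' (+5 fires, +4 burnt)
Step 5: cell (2,3)='.' (+4 fires, +5 burnt)
Step 6: cell (2,3)='.' (+2 fires, +4 burnt)
Step 7: cell (2,3)='.' (+0 fires, +2 burnt)
  fire out at step 7

2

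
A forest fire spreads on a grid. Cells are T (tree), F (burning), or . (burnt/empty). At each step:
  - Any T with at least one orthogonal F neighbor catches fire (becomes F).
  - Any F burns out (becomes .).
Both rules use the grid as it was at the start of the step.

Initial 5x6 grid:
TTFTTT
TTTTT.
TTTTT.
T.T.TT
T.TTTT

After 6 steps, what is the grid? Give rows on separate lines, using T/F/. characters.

Step 1: 3 trees catch fire, 1 burn out
  TF.FTT
  TTFTT.
  TTTTT.
  T.T.TT
  T.TTTT
Step 2: 5 trees catch fire, 3 burn out
  F...FT
  TF.FT.
  TTFTT.
  T.T.TT
  T.TTTT
Step 3: 6 trees catch fire, 5 burn out
  .....F
  F...F.
  TF.FT.
  T.F.TT
  T.TTTT
Step 4: 3 trees catch fire, 6 burn out
  ......
  ......
  F...F.
  T...TT
  T.FTTT
Step 5: 3 trees catch fire, 3 burn out
  ......
  ......
  ......
  F...FT
  T..FTT
Step 6: 3 trees catch fire, 3 burn out
  ......
  ......
  ......
  .....F
  F...FT

......
......
......
.....F
F...FT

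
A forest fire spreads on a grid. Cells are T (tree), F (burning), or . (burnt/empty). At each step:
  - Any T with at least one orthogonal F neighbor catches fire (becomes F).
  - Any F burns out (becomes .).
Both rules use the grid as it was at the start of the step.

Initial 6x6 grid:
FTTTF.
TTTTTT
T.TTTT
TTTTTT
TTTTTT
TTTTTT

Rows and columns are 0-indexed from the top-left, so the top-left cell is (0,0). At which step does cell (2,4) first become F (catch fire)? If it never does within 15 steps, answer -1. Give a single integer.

Step 1: cell (2,4)='T' (+4 fires, +2 burnt)
Step 2: cell (2,4)='F' (+6 fires, +4 burnt)
  -> target ignites at step 2
Step 3: cell (2,4)='.' (+5 fires, +6 burnt)
Step 4: cell (2,4)='.' (+6 fires, +5 burnt)
Step 5: cell (2,4)='.' (+6 fires, +6 burnt)
Step 6: cell (2,4)='.' (+4 fires, +6 burnt)
Step 7: cell (2,4)='.' (+1 fires, +4 burnt)
Step 8: cell (2,4)='.' (+0 fires, +1 burnt)
  fire out at step 8

2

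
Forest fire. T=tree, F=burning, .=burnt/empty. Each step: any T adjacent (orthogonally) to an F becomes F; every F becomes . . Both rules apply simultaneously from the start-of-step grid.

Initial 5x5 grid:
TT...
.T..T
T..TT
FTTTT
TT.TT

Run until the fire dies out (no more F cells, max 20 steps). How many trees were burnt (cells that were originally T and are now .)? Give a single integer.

Answer: 12

Derivation:
Step 1: +3 fires, +1 burnt (F count now 3)
Step 2: +2 fires, +3 burnt (F count now 2)
Step 3: +1 fires, +2 burnt (F count now 1)
Step 4: +3 fires, +1 burnt (F count now 3)
Step 5: +2 fires, +3 burnt (F count now 2)
Step 6: +1 fires, +2 burnt (F count now 1)
Step 7: +0 fires, +1 burnt (F count now 0)
Fire out after step 7
Initially T: 15, now '.': 22
Total burnt (originally-T cells now '.'): 12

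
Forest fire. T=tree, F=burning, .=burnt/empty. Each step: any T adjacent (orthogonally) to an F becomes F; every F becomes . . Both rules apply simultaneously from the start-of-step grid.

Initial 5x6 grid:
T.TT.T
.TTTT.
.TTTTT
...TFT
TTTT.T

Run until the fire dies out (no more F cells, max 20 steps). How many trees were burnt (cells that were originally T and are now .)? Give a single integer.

Answer: 18

Derivation:
Step 1: +3 fires, +1 burnt (F count now 3)
Step 2: +5 fires, +3 burnt (F count now 5)
Step 3: +3 fires, +5 burnt (F count now 3)
Step 4: +4 fires, +3 burnt (F count now 4)
Step 5: +3 fires, +4 burnt (F count now 3)
Step 6: +0 fires, +3 burnt (F count now 0)
Fire out after step 6
Initially T: 20, now '.': 28
Total burnt (originally-T cells now '.'): 18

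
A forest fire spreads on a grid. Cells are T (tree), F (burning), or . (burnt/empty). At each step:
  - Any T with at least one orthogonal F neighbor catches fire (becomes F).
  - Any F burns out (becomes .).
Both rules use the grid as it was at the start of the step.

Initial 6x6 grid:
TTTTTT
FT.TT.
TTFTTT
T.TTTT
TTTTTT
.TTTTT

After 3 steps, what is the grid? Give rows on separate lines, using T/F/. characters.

Step 1: 6 trees catch fire, 2 burn out
  FTTTTT
  .F.TT.
  FF.FTT
  T.FTTT
  TTTTTT
  .TTTTT
Step 2: 6 trees catch fire, 6 burn out
  .FTTTT
  ...FT.
  ....FT
  F..FTT
  TTFTTT
  .TTTTT
Step 3: 9 trees catch fire, 6 burn out
  ..FFTT
  ....F.
  .....F
  ....FT
  FF.FTT
  .TFTTT

..FFTT
....F.
.....F
....FT
FF.FTT
.TFTTT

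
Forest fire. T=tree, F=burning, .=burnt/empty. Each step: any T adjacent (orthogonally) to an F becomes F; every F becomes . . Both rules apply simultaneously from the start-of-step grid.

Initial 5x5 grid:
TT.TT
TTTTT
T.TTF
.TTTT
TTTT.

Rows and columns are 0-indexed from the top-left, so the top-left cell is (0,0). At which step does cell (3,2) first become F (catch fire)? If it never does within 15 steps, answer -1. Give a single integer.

Step 1: cell (3,2)='T' (+3 fires, +1 burnt)
Step 2: cell (3,2)='T' (+4 fires, +3 burnt)
Step 3: cell (3,2)='F' (+4 fires, +4 burnt)
  -> target ignites at step 3
Step 4: cell (3,2)='.' (+3 fires, +4 burnt)
Step 5: cell (3,2)='.' (+3 fires, +3 burnt)
Step 6: cell (3,2)='.' (+3 fires, +3 burnt)
Step 7: cell (3,2)='.' (+0 fires, +3 burnt)
  fire out at step 7

3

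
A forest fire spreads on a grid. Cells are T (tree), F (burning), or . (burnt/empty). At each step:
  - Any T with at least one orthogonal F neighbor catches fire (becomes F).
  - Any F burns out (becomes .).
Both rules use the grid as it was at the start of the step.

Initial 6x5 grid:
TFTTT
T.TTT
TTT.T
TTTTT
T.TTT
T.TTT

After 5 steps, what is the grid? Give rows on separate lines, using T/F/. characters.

Step 1: 2 trees catch fire, 1 burn out
  F.FTT
  T.TTT
  TTT.T
  TTTTT
  T.TTT
  T.TTT
Step 2: 3 trees catch fire, 2 burn out
  ...FT
  F.FTT
  TTT.T
  TTTTT
  T.TTT
  T.TTT
Step 3: 4 trees catch fire, 3 burn out
  ....F
  ...FT
  FTF.T
  TTTTT
  T.TTT
  T.TTT
Step 4: 4 trees catch fire, 4 burn out
  .....
  ....F
  .F..T
  FTFTT
  T.TTT
  T.TTT
Step 5: 5 trees catch fire, 4 burn out
  .....
  .....
  ....F
  .F.FT
  F.FTT
  T.TTT

.....
.....
....F
.F.FT
F.FTT
T.TTT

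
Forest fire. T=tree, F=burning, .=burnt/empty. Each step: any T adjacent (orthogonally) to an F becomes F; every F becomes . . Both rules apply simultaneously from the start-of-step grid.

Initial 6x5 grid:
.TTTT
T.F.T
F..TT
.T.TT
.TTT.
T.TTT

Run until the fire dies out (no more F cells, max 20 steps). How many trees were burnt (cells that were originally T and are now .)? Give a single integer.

Step 1: +2 fires, +2 burnt (F count now 2)
Step 2: +2 fires, +2 burnt (F count now 2)
Step 3: +1 fires, +2 burnt (F count now 1)
Step 4: +1 fires, +1 burnt (F count now 1)
Step 5: +1 fires, +1 burnt (F count now 1)
Step 6: +2 fires, +1 burnt (F count now 2)
Step 7: +1 fires, +2 burnt (F count now 1)
Step 8: +1 fires, +1 burnt (F count now 1)
Step 9: +2 fires, +1 burnt (F count now 2)
Step 10: +3 fires, +2 burnt (F count now 3)
Step 11: +1 fires, +3 burnt (F count now 1)
Step 12: +0 fires, +1 burnt (F count now 0)
Fire out after step 12
Initially T: 18, now '.': 29
Total burnt (originally-T cells now '.'): 17

Answer: 17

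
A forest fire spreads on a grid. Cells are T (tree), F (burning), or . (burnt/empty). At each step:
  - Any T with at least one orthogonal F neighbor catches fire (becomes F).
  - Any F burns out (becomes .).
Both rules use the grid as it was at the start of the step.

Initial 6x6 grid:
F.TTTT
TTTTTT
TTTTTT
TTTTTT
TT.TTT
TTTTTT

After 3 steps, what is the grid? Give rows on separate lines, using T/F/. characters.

Step 1: 1 trees catch fire, 1 burn out
  ..TTTT
  FTTTTT
  TTTTTT
  TTTTTT
  TT.TTT
  TTTTTT
Step 2: 2 trees catch fire, 1 burn out
  ..TTTT
  .FTTTT
  FTTTTT
  TTTTTT
  TT.TTT
  TTTTTT
Step 3: 3 trees catch fire, 2 burn out
  ..TTTT
  ..FTTT
  .FTTTT
  FTTTTT
  TT.TTT
  TTTTTT

..TTTT
..FTTT
.FTTTT
FTTTTT
TT.TTT
TTTTTT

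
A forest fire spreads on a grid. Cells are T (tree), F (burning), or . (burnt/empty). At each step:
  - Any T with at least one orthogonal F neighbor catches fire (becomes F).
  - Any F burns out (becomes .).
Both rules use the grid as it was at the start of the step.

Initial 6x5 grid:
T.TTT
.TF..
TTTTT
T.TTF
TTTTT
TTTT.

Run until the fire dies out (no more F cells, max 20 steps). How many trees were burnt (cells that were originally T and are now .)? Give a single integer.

Step 1: +6 fires, +2 burnt (F count now 6)
Step 2: +5 fires, +6 burnt (F count now 5)
Step 3: +4 fires, +5 burnt (F count now 4)
Step 4: +3 fires, +4 burnt (F count now 3)
Step 5: +2 fires, +3 burnt (F count now 2)
Step 6: +1 fires, +2 burnt (F count now 1)
Step 7: +0 fires, +1 burnt (F count now 0)
Fire out after step 7
Initially T: 22, now '.': 29
Total burnt (originally-T cells now '.'): 21

Answer: 21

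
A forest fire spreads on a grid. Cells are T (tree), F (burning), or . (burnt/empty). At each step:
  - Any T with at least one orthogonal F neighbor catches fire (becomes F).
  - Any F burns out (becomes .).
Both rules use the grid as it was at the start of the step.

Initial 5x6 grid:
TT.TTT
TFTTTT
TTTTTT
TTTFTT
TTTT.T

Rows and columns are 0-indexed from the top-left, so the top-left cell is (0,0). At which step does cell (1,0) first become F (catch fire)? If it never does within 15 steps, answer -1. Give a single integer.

Step 1: cell (1,0)='F' (+8 fires, +2 burnt)
  -> target ignites at step 1
Step 2: cell (1,0)='.' (+8 fires, +8 burnt)
Step 3: cell (1,0)='.' (+6 fires, +8 burnt)
Step 4: cell (1,0)='.' (+3 fires, +6 burnt)
Step 5: cell (1,0)='.' (+1 fires, +3 burnt)
Step 6: cell (1,0)='.' (+0 fires, +1 burnt)
  fire out at step 6

1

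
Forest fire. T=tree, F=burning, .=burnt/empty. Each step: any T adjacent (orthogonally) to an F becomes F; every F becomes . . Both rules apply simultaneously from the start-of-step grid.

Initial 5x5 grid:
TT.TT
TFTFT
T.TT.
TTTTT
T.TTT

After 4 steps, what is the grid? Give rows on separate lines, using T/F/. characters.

Step 1: 6 trees catch fire, 2 burn out
  TF.FT
  F.F.F
  T.TF.
  TTTTT
  T.TTT
Step 2: 5 trees catch fire, 6 burn out
  F...F
  .....
  F.F..
  TTTFT
  T.TTT
Step 3: 4 trees catch fire, 5 burn out
  .....
  .....
  .....
  FTF.F
  T.TFT
Step 4: 4 trees catch fire, 4 burn out
  .....
  .....
  .....
  .F...
  F.F.F

.....
.....
.....
.F...
F.F.F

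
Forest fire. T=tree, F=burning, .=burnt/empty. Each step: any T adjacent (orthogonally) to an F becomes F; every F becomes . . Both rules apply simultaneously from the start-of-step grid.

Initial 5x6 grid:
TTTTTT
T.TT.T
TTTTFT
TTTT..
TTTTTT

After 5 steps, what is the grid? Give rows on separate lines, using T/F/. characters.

Step 1: 2 trees catch fire, 1 burn out
  TTTTTT
  T.TT.T
  TTTF.F
  TTTT..
  TTTTTT
Step 2: 4 trees catch fire, 2 burn out
  TTTTTT
  T.TF.F
  TTF...
  TTTF..
  TTTTTT
Step 3: 6 trees catch fire, 4 burn out
  TTTFTF
  T.F...
  TF....
  TTF...
  TTTFTT
Step 4: 6 trees catch fire, 6 burn out
  TTF.F.
  T.....
  F.....
  TF....
  TTF.FT
Step 5: 5 trees catch fire, 6 burn out
  TF....
  F.....
  ......
  F.....
  TF...F

TF....
F.....
......
F.....
TF...F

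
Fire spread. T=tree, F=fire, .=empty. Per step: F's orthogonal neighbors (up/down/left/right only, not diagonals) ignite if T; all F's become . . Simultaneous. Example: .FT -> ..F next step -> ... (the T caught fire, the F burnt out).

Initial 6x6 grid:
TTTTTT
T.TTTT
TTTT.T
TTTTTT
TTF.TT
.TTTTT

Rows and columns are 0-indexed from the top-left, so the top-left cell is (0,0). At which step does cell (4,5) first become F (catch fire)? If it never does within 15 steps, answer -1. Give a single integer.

Step 1: cell (4,5)='T' (+3 fires, +1 burnt)
Step 2: cell (4,5)='T' (+6 fires, +3 burnt)
Step 3: cell (4,5)='T' (+6 fires, +6 burnt)
Step 4: cell (4,5)='T' (+6 fires, +6 burnt)
Step 5: cell (4,5)='F' (+6 fires, +6 burnt)
  -> target ignites at step 5
Step 6: cell (4,5)='.' (+3 fires, +6 burnt)
Step 7: cell (4,5)='.' (+1 fires, +3 burnt)
Step 8: cell (4,5)='.' (+0 fires, +1 burnt)
  fire out at step 8

5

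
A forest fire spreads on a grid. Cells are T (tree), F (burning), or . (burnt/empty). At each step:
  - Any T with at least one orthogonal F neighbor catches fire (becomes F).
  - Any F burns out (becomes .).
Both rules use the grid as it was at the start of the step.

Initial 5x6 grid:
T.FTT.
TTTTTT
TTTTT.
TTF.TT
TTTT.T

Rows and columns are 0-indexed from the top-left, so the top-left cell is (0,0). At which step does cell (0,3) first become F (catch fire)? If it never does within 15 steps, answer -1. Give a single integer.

Step 1: cell (0,3)='F' (+5 fires, +2 burnt)
  -> target ignites at step 1
Step 2: cell (0,3)='.' (+8 fires, +5 burnt)
Step 3: cell (0,3)='.' (+5 fires, +8 burnt)
Step 4: cell (0,3)='.' (+3 fires, +5 burnt)
Step 5: cell (0,3)='.' (+1 fires, +3 burnt)
Step 6: cell (0,3)='.' (+1 fires, +1 burnt)
Step 7: cell (0,3)='.' (+0 fires, +1 burnt)
  fire out at step 7

1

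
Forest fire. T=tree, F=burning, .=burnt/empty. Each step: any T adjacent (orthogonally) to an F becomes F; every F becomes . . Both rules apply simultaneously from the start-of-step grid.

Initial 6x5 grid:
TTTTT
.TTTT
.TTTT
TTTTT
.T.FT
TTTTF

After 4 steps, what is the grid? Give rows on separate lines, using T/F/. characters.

Step 1: 3 trees catch fire, 2 burn out
  TTTTT
  .TTTT
  .TTTT
  TTTFT
  .T..F
  TTTF.
Step 2: 4 trees catch fire, 3 burn out
  TTTTT
  .TTTT
  .TTFT
  TTF.F
  .T...
  TTF..
Step 3: 5 trees catch fire, 4 burn out
  TTTTT
  .TTFT
  .TF.F
  TF...
  .T...
  TF...
Step 4: 7 trees catch fire, 5 burn out
  TTTFT
  .TF.F
  .F...
  F....
  .F...
  F....

TTTFT
.TF.F
.F...
F....
.F...
F....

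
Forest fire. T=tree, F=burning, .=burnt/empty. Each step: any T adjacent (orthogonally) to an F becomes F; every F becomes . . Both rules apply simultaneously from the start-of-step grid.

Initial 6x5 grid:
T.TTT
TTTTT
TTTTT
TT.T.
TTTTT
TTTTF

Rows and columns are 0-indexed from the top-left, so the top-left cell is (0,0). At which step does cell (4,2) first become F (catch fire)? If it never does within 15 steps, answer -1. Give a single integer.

Step 1: cell (4,2)='T' (+2 fires, +1 burnt)
Step 2: cell (4,2)='T' (+2 fires, +2 burnt)
Step 3: cell (4,2)='F' (+3 fires, +2 burnt)
  -> target ignites at step 3
Step 4: cell (4,2)='.' (+3 fires, +3 burnt)
Step 5: cell (4,2)='.' (+5 fires, +3 burnt)
Step 6: cell (4,2)='.' (+5 fires, +5 burnt)
Step 7: cell (4,2)='.' (+4 fires, +5 burnt)
Step 8: cell (4,2)='.' (+1 fires, +4 burnt)
Step 9: cell (4,2)='.' (+1 fires, +1 burnt)
Step 10: cell (4,2)='.' (+0 fires, +1 burnt)
  fire out at step 10

3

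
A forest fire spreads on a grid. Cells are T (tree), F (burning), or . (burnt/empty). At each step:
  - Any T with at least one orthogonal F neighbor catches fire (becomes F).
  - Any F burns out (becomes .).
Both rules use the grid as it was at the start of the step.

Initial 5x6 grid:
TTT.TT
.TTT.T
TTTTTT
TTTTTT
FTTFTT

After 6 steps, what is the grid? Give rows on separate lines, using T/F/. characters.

Step 1: 5 trees catch fire, 2 burn out
  TTT.TT
  .TTT.T
  TTTTTT
  FTTFTT
  .FF.FT
Step 2: 6 trees catch fire, 5 burn out
  TTT.TT
  .TTT.T
  FTTFTT
  .FF.FT
  .....F
Step 3: 5 trees catch fire, 6 burn out
  TTT.TT
  .TTF.T
  .FF.FT
  .....F
  ......
Step 4: 3 trees catch fire, 5 burn out
  TTT.TT
  .FF..T
  .....F
  ......
  ......
Step 5: 3 trees catch fire, 3 burn out
  TFF.TT
  .....F
  ......
  ......
  ......
Step 6: 2 trees catch fire, 3 burn out
  F...TF
  ......
  ......
  ......
  ......

F...TF
......
......
......
......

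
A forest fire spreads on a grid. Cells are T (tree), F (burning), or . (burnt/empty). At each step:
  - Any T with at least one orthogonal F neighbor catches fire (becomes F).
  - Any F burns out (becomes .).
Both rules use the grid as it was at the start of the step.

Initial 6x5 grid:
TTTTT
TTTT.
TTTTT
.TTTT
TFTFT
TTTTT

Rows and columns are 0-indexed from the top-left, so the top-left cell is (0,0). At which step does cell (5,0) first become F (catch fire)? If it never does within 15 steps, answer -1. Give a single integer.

Step 1: cell (5,0)='T' (+7 fires, +2 burnt)
Step 2: cell (5,0)='F' (+7 fires, +7 burnt)
  -> target ignites at step 2
Step 3: cell (5,0)='.' (+5 fires, +7 burnt)
Step 4: cell (5,0)='.' (+4 fires, +5 burnt)
Step 5: cell (5,0)='.' (+3 fires, +4 burnt)
Step 6: cell (5,0)='.' (+0 fires, +3 burnt)
  fire out at step 6

2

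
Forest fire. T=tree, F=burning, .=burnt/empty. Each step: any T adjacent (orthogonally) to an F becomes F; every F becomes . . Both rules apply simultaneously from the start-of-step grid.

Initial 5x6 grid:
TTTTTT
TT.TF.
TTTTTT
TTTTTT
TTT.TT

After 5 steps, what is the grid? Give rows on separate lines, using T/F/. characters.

Step 1: 3 trees catch fire, 1 burn out
  TTTTFT
  TT.F..
  TTTTFT
  TTTTTT
  TTT.TT
Step 2: 5 trees catch fire, 3 burn out
  TTTF.F
  TT....
  TTTF.F
  TTTTFT
  TTT.TT
Step 3: 5 trees catch fire, 5 burn out
  TTF...
  TT....
  TTF...
  TTTF.F
  TTT.FT
Step 4: 4 trees catch fire, 5 burn out
  TF....
  TT....
  TF....
  TTF...
  TTT..F
Step 5: 5 trees catch fire, 4 burn out
  F.....
  TF....
  F.....
  TF....
  TTF...

F.....
TF....
F.....
TF....
TTF...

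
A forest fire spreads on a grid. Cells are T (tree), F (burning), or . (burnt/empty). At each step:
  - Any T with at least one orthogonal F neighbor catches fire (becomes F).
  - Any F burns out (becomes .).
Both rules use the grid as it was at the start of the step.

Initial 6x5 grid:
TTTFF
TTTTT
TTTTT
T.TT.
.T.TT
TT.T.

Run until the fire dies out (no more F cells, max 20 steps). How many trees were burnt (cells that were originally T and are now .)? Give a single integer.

Step 1: +3 fires, +2 burnt (F count now 3)
Step 2: +4 fires, +3 burnt (F count now 4)
Step 3: +4 fires, +4 burnt (F count now 4)
Step 4: +4 fires, +4 burnt (F count now 4)
Step 5: +3 fires, +4 burnt (F count now 3)
Step 6: +1 fires, +3 burnt (F count now 1)
Step 7: +0 fires, +1 burnt (F count now 0)
Fire out after step 7
Initially T: 22, now '.': 27
Total burnt (originally-T cells now '.'): 19

Answer: 19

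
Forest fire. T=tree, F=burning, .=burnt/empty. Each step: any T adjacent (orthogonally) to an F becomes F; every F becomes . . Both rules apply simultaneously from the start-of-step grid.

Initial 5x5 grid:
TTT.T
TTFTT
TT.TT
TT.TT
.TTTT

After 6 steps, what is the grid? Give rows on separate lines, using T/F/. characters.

Step 1: 3 trees catch fire, 1 burn out
  TTF.T
  TF.FT
  TT.TT
  TT.TT
  .TTTT
Step 2: 5 trees catch fire, 3 burn out
  TF..T
  F...F
  TF.FT
  TT.TT
  .TTTT
Step 3: 6 trees catch fire, 5 burn out
  F...F
  .....
  F...F
  TF.FT
  .TTTT
Step 4: 4 trees catch fire, 6 burn out
  .....
  .....
  .....
  F...F
  .FTFT
Step 5: 2 trees catch fire, 4 burn out
  .....
  .....
  .....
  .....
  ..F.F
Step 6: 0 trees catch fire, 2 burn out
  .....
  .....
  .....
  .....
  .....

.....
.....
.....
.....
.....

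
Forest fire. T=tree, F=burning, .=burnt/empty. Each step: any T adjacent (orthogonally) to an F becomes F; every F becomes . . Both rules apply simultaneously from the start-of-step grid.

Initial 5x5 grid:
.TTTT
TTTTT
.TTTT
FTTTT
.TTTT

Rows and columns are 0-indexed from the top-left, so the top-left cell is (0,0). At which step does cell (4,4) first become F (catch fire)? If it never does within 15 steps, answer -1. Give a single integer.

Step 1: cell (4,4)='T' (+1 fires, +1 burnt)
Step 2: cell (4,4)='T' (+3 fires, +1 burnt)
Step 3: cell (4,4)='T' (+4 fires, +3 burnt)
Step 4: cell (4,4)='T' (+6 fires, +4 burnt)
Step 5: cell (4,4)='F' (+4 fires, +6 burnt)
  -> target ignites at step 5
Step 6: cell (4,4)='.' (+2 fires, +4 burnt)
Step 7: cell (4,4)='.' (+1 fires, +2 burnt)
Step 8: cell (4,4)='.' (+0 fires, +1 burnt)
  fire out at step 8

5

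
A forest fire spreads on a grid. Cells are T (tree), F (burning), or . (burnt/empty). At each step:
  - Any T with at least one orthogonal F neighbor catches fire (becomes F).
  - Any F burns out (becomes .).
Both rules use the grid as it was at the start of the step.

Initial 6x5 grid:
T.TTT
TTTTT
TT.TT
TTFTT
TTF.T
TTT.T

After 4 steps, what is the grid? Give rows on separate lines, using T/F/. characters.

Step 1: 4 trees catch fire, 2 burn out
  T.TTT
  TTTTT
  TT.TT
  TF.FT
  TF..T
  TTF.T
Step 2: 6 trees catch fire, 4 burn out
  T.TTT
  TTTTT
  TF.FT
  F...F
  F...T
  TF..T
Step 3: 6 trees catch fire, 6 burn out
  T.TTT
  TFTFT
  F...F
  .....
  ....F
  F...T
Step 4: 5 trees catch fire, 6 burn out
  T.TFT
  F.F.F
  .....
  .....
  .....
  ....F

T.TFT
F.F.F
.....
.....
.....
....F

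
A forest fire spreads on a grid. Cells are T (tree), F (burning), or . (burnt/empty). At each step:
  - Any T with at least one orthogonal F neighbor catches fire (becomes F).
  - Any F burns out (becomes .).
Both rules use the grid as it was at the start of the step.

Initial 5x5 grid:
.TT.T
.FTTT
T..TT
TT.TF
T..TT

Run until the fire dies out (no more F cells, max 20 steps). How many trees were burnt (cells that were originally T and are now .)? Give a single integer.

Answer: 11

Derivation:
Step 1: +5 fires, +2 burnt (F count now 5)
Step 2: +5 fires, +5 burnt (F count now 5)
Step 3: +1 fires, +5 burnt (F count now 1)
Step 4: +0 fires, +1 burnt (F count now 0)
Fire out after step 4
Initially T: 15, now '.': 21
Total burnt (originally-T cells now '.'): 11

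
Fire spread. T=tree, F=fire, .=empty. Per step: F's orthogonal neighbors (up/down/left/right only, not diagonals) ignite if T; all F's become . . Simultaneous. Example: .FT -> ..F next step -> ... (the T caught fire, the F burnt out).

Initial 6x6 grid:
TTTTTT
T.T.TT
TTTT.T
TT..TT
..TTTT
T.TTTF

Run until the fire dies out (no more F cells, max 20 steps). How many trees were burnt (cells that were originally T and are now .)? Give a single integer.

Step 1: +2 fires, +1 burnt (F count now 2)
Step 2: +3 fires, +2 burnt (F count now 3)
Step 3: +4 fires, +3 burnt (F count now 4)
Step 4: +2 fires, +4 burnt (F count now 2)
Step 5: +2 fires, +2 burnt (F count now 2)
Step 6: +1 fires, +2 burnt (F count now 1)
Step 7: +1 fires, +1 burnt (F count now 1)
Step 8: +1 fires, +1 burnt (F count now 1)
Step 9: +2 fires, +1 burnt (F count now 2)
Step 10: +2 fires, +2 burnt (F count now 2)
Step 11: +3 fires, +2 burnt (F count now 3)
Step 12: +2 fires, +3 burnt (F count now 2)
Step 13: +1 fires, +2 burnt (F count now 1)
Step 14: +0 fires, +1 burnt (F count now 0)
Fire out after step 14
Initially T: 27, now '.': 35
Total burnt (originally-T cells now '.'): 26

Answer: 26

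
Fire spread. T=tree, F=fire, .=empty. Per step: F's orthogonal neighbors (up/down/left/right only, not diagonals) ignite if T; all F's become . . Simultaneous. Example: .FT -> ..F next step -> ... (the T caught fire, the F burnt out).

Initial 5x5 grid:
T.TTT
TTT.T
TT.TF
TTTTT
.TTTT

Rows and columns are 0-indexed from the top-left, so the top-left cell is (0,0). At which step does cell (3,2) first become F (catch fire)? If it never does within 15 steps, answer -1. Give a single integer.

Step 1: cell (3,2)='T' (+3 fires, +1 burnt)
Step 2: cell (3,2)='T' (+3 fires, +3 burnt)
Step 3: cell (3,2)='F' (+3 fires, +3 burnt)
  -> target ignites at step 3
Step 4: cell (3,2)='.' (+3 fires, +3 burnt)
Step 5: cell (3,2)='.' (+4 fires, +3 burnt)
Step 6: cell (3,2)='.' (+2 fires, +4 burnt)
Step 7: cell (3,2)='.' (+1 fires, +2 burnt)
Step 8: cell (3,2)='.' (+1 fires, +1 burnt)
Step 9: cell (3,2)='.' (+0 fires, +1 burnt)
  fire out at step 9

3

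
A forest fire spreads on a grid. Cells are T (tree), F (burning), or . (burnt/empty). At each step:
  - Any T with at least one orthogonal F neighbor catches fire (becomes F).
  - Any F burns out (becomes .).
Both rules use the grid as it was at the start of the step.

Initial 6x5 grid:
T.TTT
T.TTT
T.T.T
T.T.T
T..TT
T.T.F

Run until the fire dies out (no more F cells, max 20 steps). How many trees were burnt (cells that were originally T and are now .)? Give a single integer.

Step 1: +1 fires, +1 burnt (F count now 1)
Step 2: +2 fires, +1 burnt (F count now 2)
Step 3: +1 fires, +2 burnt (F count now 1)
Step 4: +1 fires, +1 burnt (F count now 1)
Step 5: +2 fires, +1 burnt (F count now 2)
Step 6: +2 fires, +2 burnt (F count now 2)
Step 7: +2 fires, +2 burnt (F count now 2)
Step 8: +1 fires, +2 burnt (F count now 1)
Step 9: +0 fires, +1 burnt (F count now 0)
Fire out after step 9
Initially T: 19, now '.': 23
Total burnt (originally-T cells now '.'): 12

Answer: 12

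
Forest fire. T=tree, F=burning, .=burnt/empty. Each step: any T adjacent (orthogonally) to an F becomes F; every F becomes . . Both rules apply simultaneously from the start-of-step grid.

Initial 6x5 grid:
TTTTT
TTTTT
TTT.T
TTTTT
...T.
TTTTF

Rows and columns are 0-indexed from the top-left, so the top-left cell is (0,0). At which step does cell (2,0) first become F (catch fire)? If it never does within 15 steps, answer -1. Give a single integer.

Step 1: cell (2,0)='T' (+1 fires, +1 burnt)
Step 2: cell (2,0)='T' (+2 fires, +1 burnt)
Step 3: cell (2,0)='T' (+2 fires, +2 burnt)
Step 4: cell (2,0)='T' (+3 fires, +2 burnt)
Step 5: cell (2,0)='T' (+3 fires, +3 burnt)
Step 6: cell (2,0)='T' (+4 fires, +3 burnt)
Step 7: cell (2,0)='F' (+5 fires, +4 burnt)
  -> target ignites at step 7
Step 8: cell (2,0)='.' (+3 fires, +5 burnt)
Step 9: cell (2,0)='.' (+1 fires, +3 burnt)
Step 10: cell (2,0)='.' (+0 fires, +1 burnt)
  fire out at step 10

7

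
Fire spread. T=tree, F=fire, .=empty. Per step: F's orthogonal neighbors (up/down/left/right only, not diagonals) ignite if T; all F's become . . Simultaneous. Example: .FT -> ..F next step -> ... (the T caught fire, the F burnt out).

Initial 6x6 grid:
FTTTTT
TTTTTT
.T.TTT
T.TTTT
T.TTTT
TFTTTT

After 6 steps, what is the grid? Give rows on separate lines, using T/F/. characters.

Step 1: 4 trees catch fire, 2 burn out
  .FTTTT
  FTTTTT
  .T.TTT
  T.TTTT
  T.TTTT
  F.FTTT
Step 2: 5 trees catch fire, 4 burn out
  ..FTTT
  .FTTTT
  .T.TTT
  T.TTTT
  F.FTTT
  ...FTT
Step 3: 7 trees catch fire, 5 burn out
  ...FTT
  ..FTTT
  .F.TTT
  F.FTTT
  ...FTT
  ....FT
Step 4: 5 trees catch fire, 7 burn out
  ....FT
  ...FTT
  ...TTT
  ...FTT
  ....FT
  .....F
Step 5: 5 trees catch fire, 5 burn out
  .....F
  ....FT
  ...FTT
  ....FT
  .....F
  ......
Step 6: 3 trees catch fire, 5 burn out
  ......
  .....F
  ....FT
  .....F
  ......
  ......

......
.....F
....FT
.....F
......
......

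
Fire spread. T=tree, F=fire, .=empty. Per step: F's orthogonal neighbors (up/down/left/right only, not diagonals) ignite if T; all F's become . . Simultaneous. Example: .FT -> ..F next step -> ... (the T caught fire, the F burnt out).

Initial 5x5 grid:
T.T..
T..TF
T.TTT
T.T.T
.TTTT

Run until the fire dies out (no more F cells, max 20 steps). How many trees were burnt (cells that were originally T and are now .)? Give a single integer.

Step 1: +2 fires, +1 burnt (F count now 2)
Step 2: +2 fires, +2 burnt (F count now 2)
Step 3: +2 fires, +2 burnt (F count now 2)
Step 4: +2 fires, +2 burnt (F count now 2)
Step 5: +1 fires, +2 burnt (F count now 1)
Step 6: +1 fires, +1 burnt (F count now 1)
Step 7: +0 fires, +1 burnt (F count now 0)
Fire out after step 7
Initially T: 15, now '.': 20
Total burnt (originally-T cells now '.'): 10

Answer: 10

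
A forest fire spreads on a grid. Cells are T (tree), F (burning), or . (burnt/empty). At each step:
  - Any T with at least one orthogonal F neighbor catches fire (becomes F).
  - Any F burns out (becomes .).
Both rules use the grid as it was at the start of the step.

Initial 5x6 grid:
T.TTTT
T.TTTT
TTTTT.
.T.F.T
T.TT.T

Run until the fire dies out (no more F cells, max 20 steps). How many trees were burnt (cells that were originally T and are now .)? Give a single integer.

Answer: 18

Derivation:
Step 1: +2 fires, +1 burnt (F count now 2)
Step 2: +4 fires, +2 burnt (F count now 4)
Step 3: +4 fires, +4 burnt (F count now 4)
Step 4: +5 fires, +4 burnt (F count now 5)
Step 5: +2 fires, +5 burnt (F count now 2)
Step 6: +1 fires, +2 burnt (F count now 1)
Step 7: +0 fires, +1 burnt (F count now 0)
Fire out after step 7
Initially T: 21, now '.': 27
Total burnt (originally-T cells now '.'): 18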